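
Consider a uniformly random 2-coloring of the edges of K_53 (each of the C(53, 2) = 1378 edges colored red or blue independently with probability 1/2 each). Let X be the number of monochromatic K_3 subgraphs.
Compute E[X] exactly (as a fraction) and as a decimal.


Let X = Σ_S X_S over the C(53, 3) = 23426 subsets S of size 3, where X_S = 1 if the K_3 on S is monochromatic.
For a fixed S, the K_3 on S has C(3, 2) = 3 edges. P[all 3 edges red] = (1/2)^3, and likewise for blue, so P[monochromatic] = 2·(1/2)^3 = 2^{1 − 3} = 1/4.
By linearity: E[X] = C(53, 3) · 2^{1 − 3} = 23426 · 1/4 = 11713/2.
Numerically: E[X] ≈ 5856.5000.

E[X] = C(53,3)·2^(1−C(3,2)) = 11713/2 ≈ 5856.5000.


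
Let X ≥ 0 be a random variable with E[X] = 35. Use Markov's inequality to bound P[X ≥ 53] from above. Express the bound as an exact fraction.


μ = E[X] = 35, a = 53.
Markov: P[X ≥ 53] ≤ μ/a = (35)/53 = 35/53.
Numerically: ≈ 0.6604.
(Since a = 53 > μ = 35.0000, the bound 35/53 is < 1 and informative.)

P[X ≥ 53] ≤ 35/53 ≈ 0.6604.


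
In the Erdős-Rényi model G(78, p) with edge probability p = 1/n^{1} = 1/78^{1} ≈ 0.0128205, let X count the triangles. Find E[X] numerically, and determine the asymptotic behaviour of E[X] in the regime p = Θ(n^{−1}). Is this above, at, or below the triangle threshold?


Number of potential triangles: C(78, 3) = 76076.
Each occurs with probability p³ ≈ (0.0128205)³ ≈ 2.10725063e-06.
By linearity: E[X] = C(78, 3)·p³ ≈ 76076 · 2.10725063e-06 ≈ 0.160311.
Here α = 1, so p = 1/n is exactly at the triangle threshold p ~ 1/n. Asymptotically E[X] → c³/6 = 1³/6 = 1/6 ≈ 0.166667, a bounded constant. In this regime the triangle count is asymptotically Poisson(c³/6).

E[X] ≈ 0.160311; in regime p = Θ(1/n^{1}) E[X] stays bounded (at the triangle threshold p ~ 1/n).


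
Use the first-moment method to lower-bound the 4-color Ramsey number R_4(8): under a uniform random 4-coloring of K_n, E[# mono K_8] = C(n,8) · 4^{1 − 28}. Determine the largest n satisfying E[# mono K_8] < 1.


We need C(n, 8) · 4^{1 − 28} < 1, i.e. C(n, 8) < 4^{28 − 1} = 18014398509481984.
Check values of n near the boundary:
  n = 402: C(402, 8) = 15770615726749950; 15770615726749950 < 18014398509481984? YES
  n = 403: C(403, 8) = 16090020602228430; 16090020602228430 < 18014398509481984? YES
  n = 404: C(404, 8) = 16415071523485570; 16415071523485570 < 18014398509481984? YES
  n = 405: C(405, 8) = 16745853821188050; 16745853821188050 < 18014398509481984? YES
  n = 406: C(406, 8) = 17082453897995850; 17082453897995850 < 18014398509481984? YES
  n = 407: C(407, 8) = 17424959239309050; 17424959239309050 < 18014398509481984? YES
  n = 408: C(408, 8) = 17773458424095231; 17773458424095231 < 18014398509481984? YES
  n = 409: C(409, 8) = 18128041135797879; 18128041135797879 < 18014398509481984? NO
  n = 410: C(410, 8) = 18488798173326195; 18488798173326195 < 18014398509481984? NO
  n = 411: C(411, 8) = 18855821462126715; 18855821462126715 < 18014398509481984? NO
The largest n with C(n, 8) < 18014398509481984 is n = 408 (where E[X] = 17773458424095231/18014398509481984 ≈ 0.9866251). Hence R_4(8) > 408, i.e. R_4(8) ≥ 409.

Largest n = 408; hence R_4(8) > 408.


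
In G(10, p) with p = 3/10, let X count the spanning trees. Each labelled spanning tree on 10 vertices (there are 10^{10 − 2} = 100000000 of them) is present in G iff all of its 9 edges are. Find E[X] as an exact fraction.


K_10 has 10^{10 − 2} = 100000000 labelled spanning trees.
For each such spanning tree H, let X_H = 1 if all 9 edges of H are present in G. Then P[X_H = 1] = p^{9} = (3/10)^{9} = 19683/1000000000.
Summing the indicators: E[X] = Σ_H E[X_H] = 100000000 · p^{9} = 100000000 · 19683/1000000000 = 19683/10.
Numerically: E[X] ≈ 1968.

E[X] = 100000000 · (3/10)^{9} = 19683/10 ≈ 1968.


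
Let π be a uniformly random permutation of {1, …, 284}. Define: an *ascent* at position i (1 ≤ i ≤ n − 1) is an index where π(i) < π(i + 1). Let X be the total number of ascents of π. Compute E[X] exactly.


Write X = Σ X_I over i = 1, …, 283, with X_I the indicator of one ascent.
There are 283 indicators.
For each fixed i, the pair (π(i), π(i+1)) is a uniformly random ordered pair of distinct values from {1, …, 284}; by symmetry P[π(i) < π(i+1)] = 1/2.
By linearity: E[X] = 283 · (1/2) = (284 − 1) · (1/2) = 283/2 ≈ 141.500.

E[X] = 283/2 = 141.500.


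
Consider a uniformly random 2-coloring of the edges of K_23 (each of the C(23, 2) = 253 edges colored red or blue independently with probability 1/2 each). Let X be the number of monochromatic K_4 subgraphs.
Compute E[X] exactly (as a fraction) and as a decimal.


Let X = Σ_S X_S over the C(23, 4) = 8855 subsets S of size 4, where X_S = 1 if the K_4 on S is monochromatic.
For a fixed S, the K_4 on S has C(4, 2) = 6 edges. P[all 6 edges red] = (1/2)^6, and likewise for blue, so P[monochromatic] = 2·(1/2)^6 = 2^{1 − 6} = 1/32.
By linearity: E[X] = C(23, 4) · 2^{1 − 6} = 8855 · 1/32 = 8855/32.
Numerically: E[X] ≈ 276.71875.

E[X] = C(23,4)·2^(1−C(4,2)) = 8855/32 ≈ 276.71875.


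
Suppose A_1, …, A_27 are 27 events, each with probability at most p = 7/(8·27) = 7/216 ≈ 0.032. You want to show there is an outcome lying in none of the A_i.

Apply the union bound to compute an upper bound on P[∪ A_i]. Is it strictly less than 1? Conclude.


Union bound: P[∪_{i=1}^{27} A_i] ≤ Σ_i P[A_i] ≤ 27·p = 27·(7/216) = 7/8.
Numerically: 7/8 ≈ 0.875.
Is 7/8 < 1? YES.
Since P[∪ A_i] ≤ 7/8 < 1, the complement has P[∩ A_i^c] ≥ 1 − 7/8 = 1/8 > 0, so some outcome avoids every A_i.

27·p = 7/8 ≈ 0.875; existence CERTIFIED by the union bound.


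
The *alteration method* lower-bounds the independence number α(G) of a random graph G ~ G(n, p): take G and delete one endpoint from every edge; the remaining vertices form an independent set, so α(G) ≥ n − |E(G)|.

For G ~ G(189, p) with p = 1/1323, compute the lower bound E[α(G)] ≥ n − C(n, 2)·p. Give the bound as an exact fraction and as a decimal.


E[|E(G)|] = C(189, 2)·p = 17766 · (1/1323) = 94/7.
E[α(G)] ≥ n − E[|E(G)|] = 189 − 94/7 = 1229/7.
Numerically: ≈ 175.5714.
(This is only a lower bound; the true E[α(G)] may be larger.)

E[α(G)] ≥ 1229/7 ≈ 175.5714.


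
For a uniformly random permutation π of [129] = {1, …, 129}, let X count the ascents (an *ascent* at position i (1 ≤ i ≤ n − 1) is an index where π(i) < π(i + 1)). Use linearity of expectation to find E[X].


Write X = Σ X_I over i = 1, …, 128, with X_I the indicator of one ascent.
There are 128 indicators.
For each fixed i, the pair (π(i), π(i+1)) is a uniformly random ordered pair of distinct values from {1, …, 129}; by symmetry P[π(i) < π(i+1)] = 1/2.
By linearity: E[X] = 128 · (1/2) = (129 − 1) · (1/2) = 64 ≈ 64.00000.

E[X] = 64 = 64.00000.


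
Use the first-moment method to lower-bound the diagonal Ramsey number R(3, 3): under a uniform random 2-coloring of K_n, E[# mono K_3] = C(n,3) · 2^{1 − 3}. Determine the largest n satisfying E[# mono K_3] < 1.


We need C(n, 3) · 2^{1 − 3} < 1, i.e. C(n, 3) < 2^{3 − 1} = 4.
Check values of n near the boundary:
  n = 3: C(3, 3) = 1; 1 < 4? YES
  n = 4: C(4, 3) = 4; 4 < 4? NO
The largest n with C(n, 3) < 4 is n = 3 (where E[X] = 1/4 ≈ 0.2500000). Hence R(3, 3) > 3, i.e. R(3, 3) ≥ 4.

Largest n = 3; hence R(3, 3) > 3.


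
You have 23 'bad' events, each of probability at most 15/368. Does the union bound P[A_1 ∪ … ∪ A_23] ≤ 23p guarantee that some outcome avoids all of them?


Union bound: P[∪_{i=1}^{23} A_i] ≤ Σ_i P[A_i] ≤ 23·p = 23·(15/368) = 15/16.
Numerically: 15/16 ≈ 0.937500.
Is 15/16 < 1? YES.
Since P[∪ A_i] ≤ 15/16 < 1, the complement has P[∩ A_i^c] ≥ 1 − 15/16 = 1/16 > 0, so some outcome avoids every A_i.

23·p = 15/16 ≈ 0.937500; existence CERTIFIED by the union bound.


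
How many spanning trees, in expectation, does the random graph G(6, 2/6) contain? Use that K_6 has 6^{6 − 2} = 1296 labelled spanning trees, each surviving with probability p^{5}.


K_6 has 6^{6 − 2} = 1296 labelled spanning trees.
For each such spanning tree H, let X_H = 1 if all 5 edges of H are present in G. Then P[X_H = 1] = p^{5} = (1/3)^{5} = 1/243.
Summing the indicators: E[X] = Σ_H E[X_H] = 1296 · p^{5} = 1296 · 1/243 = 16/3.
Numerically: E[X] ≈ 5.33.

E[X] = 1296 · (1/3)^{5} = 16/3 ≈ 5.33.


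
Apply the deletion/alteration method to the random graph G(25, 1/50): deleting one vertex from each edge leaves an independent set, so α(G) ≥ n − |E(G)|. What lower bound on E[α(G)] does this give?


E[|E(G)|] = C(25, 2)·p = 300 · (1/50) = 6.
E[α(G)] ≥ n − E[|E(G)|] = 25 − 6 = 19.
Numerically: ≈ 19.000000.
(This is only a lower bound; the true E[α(G)] may be larger.)

E[α(G)] ≥ 19 ≈ 19.000000.


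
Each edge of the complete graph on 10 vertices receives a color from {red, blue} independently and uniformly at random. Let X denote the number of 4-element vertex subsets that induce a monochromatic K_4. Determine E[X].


Let X = Σ_S X_S over the C(10, 4) = 210 subsets S of size 4, where X_S = 1 if the K_4 on S is monochromatic.
For a fixed S, the K_4 on S has C(4, 2) = 6 edges. P[all 6 edges red] = (1/2)^6, and likewise for blue, so P[monochromatic] = 2·(1/2)^6 = 2^{1 − 6} = 1/32.
By linearity: E[X] = C(10, 4) · 2^{1 − 6} = 210 · 1/32 = 105/16.
Numerically: E[X] ≈ 6.562500.

E[X] = C(10,4)·2^(1−C(4,2)) = 105/16 ≈ 6.562500.


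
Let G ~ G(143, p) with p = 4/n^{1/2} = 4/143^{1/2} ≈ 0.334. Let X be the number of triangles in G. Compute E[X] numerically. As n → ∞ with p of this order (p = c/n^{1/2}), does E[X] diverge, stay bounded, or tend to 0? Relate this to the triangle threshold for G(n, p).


Number of potential triangles: C(143, 3) = 477191.
Each occurs with probability p³ ≈ (0.334)³ ≈ 3.74262e-02.
By linearity: E[X] = C(143, 3)·p³ ≈ 477191 · 3.74262e-02 ≈ 17859.453.
Since α = 1/2 < 1, p = c/n^{1/2} ≫ 1/n is above the triangle threshold p ~ 1/n. Asymptotically E[X] ~ (c³/6)·n^{3(1−α)} = (4³/6)·n^{1.5} → ∞; triangles are abundant w.h.p.

E[X] ≈ 17859.453; in regime p = Θ(1/n^{1/2}) E[X] diverges (above the triangle threshold p ~ 1/n).


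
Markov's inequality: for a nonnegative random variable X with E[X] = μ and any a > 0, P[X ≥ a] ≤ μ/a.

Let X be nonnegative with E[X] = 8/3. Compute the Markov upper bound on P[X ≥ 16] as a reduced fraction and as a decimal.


μ = E[X] = 8/3, a = 16.
Markov: P[X ≥ 16] ≤ μ/a = (8/3)/16 = 1/6.
Numerically: ≈ 0.167.
(Since a = 16 > μ = 2.667, the bound 1/6 is < 1 and informative.)

P[X ≥ 16] ≤ 1/6 ≈ 0.167.


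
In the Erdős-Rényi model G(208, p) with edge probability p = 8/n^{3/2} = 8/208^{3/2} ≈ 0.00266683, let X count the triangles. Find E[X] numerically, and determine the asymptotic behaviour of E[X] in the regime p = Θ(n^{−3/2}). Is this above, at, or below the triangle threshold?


Number of potential triangles: C(208, 3) = 1478256.
Each occurs with probability p³ ≈ (0.00266683)³ ≈ 1.89664021e-08.
By linearity: E[X] = C(208, 3)·p³ ≈ 1478256 · 1.89664021e-08 ≈ 0.028037.
Since α = 3/2 > 1, p = c/n^{3/2} = o(1/n) is below the triangle threshold p ~ 1/n. Asymptotically E[X] ~ (c³/6)·n^{3(1−α)} = (8³/6)·n^{-1.5} → 0, so by Markov's inequality G has no triangles w.h.p.

E[X] ≈ 0.028037; in regime p = Θ(1/n^{3/2}) E[X] tends to 0 (below the triangle threshold p ~ 1/n).


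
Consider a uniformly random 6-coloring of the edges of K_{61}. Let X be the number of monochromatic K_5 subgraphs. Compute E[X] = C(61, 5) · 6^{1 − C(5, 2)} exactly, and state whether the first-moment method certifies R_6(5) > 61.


E[X] = C(61, 5) · 6^{1 − 10} = 5949147 · 6^{−9} = 5949147/10077696.
As a reduced fraction: E[X] = 1983049/3359232 ≈ 0.590328.
Is E[X] < 1? YES.
Since E[X] < 1, there exists a 6-coloring of K_{61} with no monochromatic K_5; hence R_6(5) > 61.

E[X] = 1983049/3359232 ≈ 0.590328; E[X] < 1, so R_6(5) > 61.


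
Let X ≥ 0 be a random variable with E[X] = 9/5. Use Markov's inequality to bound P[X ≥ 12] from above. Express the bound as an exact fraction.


μ = E[X] = 9/5, a = 12.
Markov: P[X ≥ 12] ≤ μ/a = (9/5)/12 = 3/20.
Numerically: ≈ 0.15000.
(Since a = 12 > μ = 1.80000, the bound 3/20 is < 1 and informative.)

P[X ≥ 12] ≤ 3/20 ≈ 0.15000.


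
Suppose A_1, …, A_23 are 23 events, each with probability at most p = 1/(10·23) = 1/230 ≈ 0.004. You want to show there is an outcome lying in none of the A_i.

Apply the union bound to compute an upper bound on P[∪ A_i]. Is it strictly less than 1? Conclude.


Union bound: P[∪_{i=1}^{23} A_i] ≤ Σ_i P[A_i] ≤ 23·p = 23·(1/230) = 1/10.
Numerically: 1/10 ≈ 0.100.
Is 1/10 < 1? YES.
Since P[∪ A_i] ≤ 1/10 < 1, the complement has P[∩ A_i^c] ≥ 1 − 1/10 = 9/10 > 0, so some outcome avoids every A_i.

23·p = 1/10 ≈ 0.100; existence CERTIFIED by the union bound.


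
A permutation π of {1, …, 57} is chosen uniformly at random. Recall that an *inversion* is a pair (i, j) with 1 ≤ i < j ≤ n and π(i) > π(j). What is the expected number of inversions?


Write X = Σ X_I over the C(57, 2) = 1596 pairs i < j, with X_I the indicator of one inversion.
There are 1596 indicators.
For each fixed pair i < j, the values π(i) and π(j) are two distinct elements of {1, …, 57} in uniformly random order; by symmetry P[π(i) > π(j)] = 1/2.
By linearity: E[X] = 1596 · (1/2) = C(57, 2) · (1/2) = 1596/2 = 798 ≈ 798.00000.

E[X] = 798 = 798.00000.


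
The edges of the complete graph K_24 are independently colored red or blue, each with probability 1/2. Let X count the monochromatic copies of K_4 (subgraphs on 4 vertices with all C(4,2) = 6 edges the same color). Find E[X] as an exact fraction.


Let X = Σ_S X_S over the C(24, 4) = 10626 subsets S of size 4, where X_S = 1 if the K_4 on S is monochromatic.
For a fixed S, the K_4 on S has C(4, 2) = 6 edges. P[all 6 edges red] = (1/2)^6, and likewise for blue, so P[monochromatic] = 2·(1/2)^6 = 2^{1 − 6} = 1/32.
Summing: E[X] = C(24, 4) · 2^{1 − 6} = 10626 · 1/32 = 5313/16.
Numerically: E[X] ≈ 332.06250.

E[X] = C(24,4)·2^(1−C(4,2)) = 5313/16 ≈ 332.06250.


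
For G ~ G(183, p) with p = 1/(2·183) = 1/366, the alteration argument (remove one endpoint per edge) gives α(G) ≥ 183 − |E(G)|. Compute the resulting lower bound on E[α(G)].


E[|E(G)|] = C(183, 2)·p = 16653 · (1/366) = 91/2.
E[α(G)] ≥ n − E[|E(G)|] = 183 − 91/2 = 275/2.
Numerically: ≈ 137.500000.
(This is only a lower bound; the true E[α(G)] may be larger.)

E[α(G)] ≥ 275/2 ≈ 137.500000.


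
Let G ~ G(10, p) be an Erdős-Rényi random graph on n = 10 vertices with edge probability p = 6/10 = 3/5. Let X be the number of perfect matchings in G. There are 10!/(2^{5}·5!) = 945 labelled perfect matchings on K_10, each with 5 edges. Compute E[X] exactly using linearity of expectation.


K_10 has 10!/(2^{5}·5!) = 945 labelled perfect matchings.
For each such perfect matching H, let X_H = 1 if all 5 edges of H are present in G. Then P[X_H = 1] = p^{5} = (3/5)^{5} = 243/3125.
By linearity of expectation: E[X] = Σ_H E[X_H] = 945 · p^{5} = 945 · 243/3125 = 45927/625.
Numerically: E[X] ≈ 73.4832.

E[X] = 945 · (3/5)^{5} = 45927/625 ≈ 73.4832.


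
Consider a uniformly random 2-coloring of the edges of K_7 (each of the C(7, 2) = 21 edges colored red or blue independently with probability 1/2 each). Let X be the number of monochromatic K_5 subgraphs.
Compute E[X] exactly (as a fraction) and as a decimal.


Let X = Σ_S X_S over the C(7, 5) = 21 subsets S of size 5, where X_S = 1 if the K_5 on S is monochromatic.
For a fixed S, the K_5 on S has C(5, 2) = 10 edges. P[all 10 edges red] = (1/2)^10, and likewise for blue, so P[monochromatic] = 2·(1/2)^10 = 2^{1 − 10} = 1/512.
By linearity of expectation: E[X] = C(7, 5) · 2^{1 − 10} = 21 · 1/512 = 21/512.
Numerically: E[X] ≈ 0.0410.

E[X] = C(7,5)·2^(1−C(5,2)) = 21/512 ≈ 0.0410.


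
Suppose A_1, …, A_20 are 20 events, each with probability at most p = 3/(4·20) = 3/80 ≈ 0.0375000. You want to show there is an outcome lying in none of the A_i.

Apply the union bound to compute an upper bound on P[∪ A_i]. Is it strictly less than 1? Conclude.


Union bound: P[∪_{i=1}^{20} A_i] ≤ Σ_i P[A_i] ≤ 20·p = 20·(3/80) = 3/4.
Numerically: 3/4 ≈ 0.7500000.
Is 3/4 < 1? YES.
Since P[∪ A_i] ≤ 3/4 < 1, the complement has P[∩ A_i^c] ≥ 1 − 3/4 = 1/4 > 0, so some outcome avoids every A_i.

20·p = 3/4 ≈ 0.7500000; existence CERTIFIED by the union bound.


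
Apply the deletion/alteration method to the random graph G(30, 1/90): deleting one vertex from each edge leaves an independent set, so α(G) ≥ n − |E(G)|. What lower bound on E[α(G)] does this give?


E[|E(G)|] = C(30, 2)·p = 435 · (1/90) = 29/6.
E[α(G)] ≥ n − E[|E(G)|] = 30 − 29/6 = 151/6.
Numerically: ≈ 25.1667.
(This is only a lower bound; the true E[α(G)] may be larger.)

E[α(G)] ≥ 151/6 ≈ 25.1667.


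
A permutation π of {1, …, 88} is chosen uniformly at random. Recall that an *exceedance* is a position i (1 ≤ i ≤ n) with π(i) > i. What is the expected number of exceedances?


Write X = Σ_{i=1}^{88} X_i, where X_i = 1_{π(i) > i}.
For each fixed i, π(i) is uniform over {1, …, 88} (marginal of a uniform permutation), so P[π(i) > i] = (n − i)/n. Summing: Σ_{i=1}^{88} (n − i)/n = (0 + 1 + … + 87)/88 = 88(88 − 1)/(2·88) = (88 − 1)/2.
Hence E[X] = Σ_{i=1}^{88} (88 − i)/88 = 87/2 ≈ 43.500.

E[X] = 87/2 = 43.500.


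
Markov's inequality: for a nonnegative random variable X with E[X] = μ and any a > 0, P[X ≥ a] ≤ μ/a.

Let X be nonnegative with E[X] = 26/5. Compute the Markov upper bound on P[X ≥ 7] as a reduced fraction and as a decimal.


μ = E[X] = 26/5, a = 7.
Markov: P[X ≥ 7] ≤ μ/a = (26/5)/7 = 26/35.
Numerically: ≈ 0.74286.
(Since a = 7 > μ = 5.20000, the bound 26/35 is < 1 and informative.)

P[X ≥ 7] ≤ 26/35 ≈ 0.74286.


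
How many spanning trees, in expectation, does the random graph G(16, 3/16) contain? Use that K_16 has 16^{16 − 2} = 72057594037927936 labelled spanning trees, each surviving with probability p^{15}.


K_16 has 16^{16 − 2} = 72057594037927936 labelled spanning trees.
For each such spanning tree H, let X_H = 1 if all 15 edges of H are present in G. Then P[X_H = 1] = p^{15} = (3/16)^{15} = 14348907/1152921504606846976.
Summing the indicators: E[X] = Σ_H E[X_H] = 72057594037927936 · p^{15} = 72057594037927936 · 14348907/1152921504606846976 = 14348907/16.
Numerically: E[X] ≈ 8.9681e+05.

E[X] = 72057594037927936 · (3/16)^{15} = 14348907/16 ≈ 8.9681e+05.


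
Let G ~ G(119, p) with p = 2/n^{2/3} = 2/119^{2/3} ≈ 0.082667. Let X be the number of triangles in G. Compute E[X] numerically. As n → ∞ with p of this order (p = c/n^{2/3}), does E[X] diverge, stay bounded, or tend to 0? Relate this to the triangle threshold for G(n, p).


Number of potential triangles: C(119, 3) = 273819.
Each occurs with probability p³ ≈ (0.082667)³ ≈ 5.64931855e-04.
By linearity: E[X] = C(119, 3)·p³ ≈ 273819 · 5.64931855e-04 ≈ 154.689076.
Since α = 2/3 < 1, p = c/n^{2/3} ≫ 1/n is above the triangle threshold p ~ 1/n. Asymptotically E[X] ~ (c³/6)·n^{3(1−α)} = (2³/6)·n^{1} → ∞; triangles are abundant w.h.p.

E[X] ≈ 154.689076; in regime p = Θ(1/n^{2/3}) E[X] diverges (above the triangle threshold p ~ 1/n).


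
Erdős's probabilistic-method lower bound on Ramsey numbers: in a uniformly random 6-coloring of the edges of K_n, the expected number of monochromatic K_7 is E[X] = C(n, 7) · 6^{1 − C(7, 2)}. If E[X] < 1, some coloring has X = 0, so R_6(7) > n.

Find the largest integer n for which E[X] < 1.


We need C(n, 7) · 6^{1 − 21} < 1, i.e. C(n, 7) < 6^{21 − 1} = 3656158440062976.
Check values of n near the boundary:
  n = 562: C(562, 7) = 3384017972944752; 3384017972944752 < 3656158440062976? YES
  n = 563: C(563, 7) = 3426622515769596; 3426622515769596 < 3656158440062976? YES
  n = 564: C(564, 7) = 3469685994423792; 3469685994423792 < 3656158440062976? YES
  n = 565: C(565, 7) = 3513212521235560; 3513212521235560 < 3656158440062976? YES
  n = 566: C(566, 7) = 3557206237959440; 3557206237959440 < 3656158440062976? YES
  n = 567: C(567, 7) = 3601671315933933; 3601671315933933 < 3656158440062976? YES
  n = 568: C(568, 7) = 3646611956239704; 3646611956239704 < 3656158440062976? YES
  n = 569: C(569, 7) = 3692032389858348; 3692032389858348 < 3656158440062976? NO
  n = 570: C(570, 7) = 3737936877831720; 3737936877831720 < 3656158440062976? NO
  n = 571: C(571, 7) = 3784329711421830; 3784329711421830 < 3656158440062976? NO
The largest n with C(n, 7) < 3656158440062976 is n = 568 (where E[X] = 16882462760369/16926659444736 ≈ 0.997389). Hence R_6(7) > 568, i.e. R_6(7) ≥ 569.

Largest n = 568; hence R_6(7) > 568.


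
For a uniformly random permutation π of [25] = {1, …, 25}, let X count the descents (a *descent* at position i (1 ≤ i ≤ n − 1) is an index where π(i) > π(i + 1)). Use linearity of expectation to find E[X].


Write X = Σ X_I over i = 1, …, 24, with X_I the indicator of one descent.
There are 24 indicators.
For each fixed i, the pair (π(i), π(i+1)) is a uniformly random ordered pair of distinct values from {1, …, 25}; by symmetry P[π(i) > π(i+1)] = 1/2.
By linearity: E[X] = 24 · (1/2) = (25 − 1) · (1/2) = 12 ≈ 12.0000.

E[X] = 12 = 12.0000.


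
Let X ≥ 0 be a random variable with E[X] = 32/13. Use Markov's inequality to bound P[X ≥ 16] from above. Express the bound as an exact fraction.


μ = E[X] = 32/13, a = 16.
Markov: P[X ≥ 16] ≤ μ/a = (32/13)/16 = 2/13.
Numerically: ≈ 0.154.
(Since a = 16 > μ = 2.462, the bound 2/13 is < 1 and informative.)

P[X ≥ 16] ≤ 2/13 ≈ 0.154.


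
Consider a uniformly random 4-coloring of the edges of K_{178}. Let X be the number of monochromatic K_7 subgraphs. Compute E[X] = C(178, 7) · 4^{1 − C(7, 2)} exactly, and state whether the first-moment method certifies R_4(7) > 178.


E[X] = C(178, 7) · 4^{1 − 21} = 996867063280 · 4^{−20} = 996867063280/1099511627776.
As a reduced fraction: E[X] = 62304191455/68719476736 ≈ 0.90665.
Is E[X] < 1? YES.
Since E[X] < 1, there exists a 4-coloring of K_{178} with no monochromatic K_7; hence R_4(7) > 178.

E[X] = 62304191455/68719476736 ≈ 0.90665; E[X] < 1, so R_4(7) > 178.


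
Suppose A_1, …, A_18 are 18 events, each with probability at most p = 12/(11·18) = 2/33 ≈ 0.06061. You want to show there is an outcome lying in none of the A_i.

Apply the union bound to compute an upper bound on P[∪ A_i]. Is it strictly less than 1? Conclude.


Union bound: P[∪_{i=1}^{18} A_i] ≤ Σ_i P[A_i] ≤ 18·p = 18·(2/33) = 12/11.
Numerically: 12/11 ≈ 1.09091.
Is 12/11 < 1? NO.
Since the bound 12/11 is ≥ 1, the union bound is uninformative here; it does NOT by itself certify existence.

18·p = 12/11 ≈ 1.09091; existence NOT certified by the union bound.


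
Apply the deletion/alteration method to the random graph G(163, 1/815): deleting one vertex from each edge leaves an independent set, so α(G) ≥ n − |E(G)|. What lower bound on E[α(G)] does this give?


E[|E(G)|] = C(163, 2)·p = 13203 · (1/815) = 81/5.
E[α(G)] ≥ n − E[|E(G)|] = 163 − 81/5 = 734/5.
Numerically: ≈ 146.8000.
(This is only a lower bound; the true E[α(G)] may be larger.)

E[α(G)] ≥ 734/5 ≈ 146.8000.


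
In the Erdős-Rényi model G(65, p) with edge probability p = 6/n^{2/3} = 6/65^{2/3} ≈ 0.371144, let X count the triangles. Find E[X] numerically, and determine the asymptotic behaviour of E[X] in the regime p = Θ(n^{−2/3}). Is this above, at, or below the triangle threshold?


Number of potential triangles: C(65, 3) = 43680.
Each occurs with probability p³ ≈ (0.371144)³ ≈ 5.11242604e-02.
By linearity: E[X] = C(65, 3)·p³ ≈ 43680 · 5.11242604e-02 ≈ 2233.107692.
Since α = 2/3 < 1, p = c/n^{2/3} ≫ 1/n is above the triangle threshold p ~ 1/n. Asymptotically E[X] ~ (c³/6)·n^{3(1−α)} = (6³/6)·n^{1} → ∞; triangles are abundant w.h.p.

E[X] ≈ 2233.107692; in regime p = Θ(1/n^{2/3}) E[X] diverges (above the triangle threshold p ~ 1/n).


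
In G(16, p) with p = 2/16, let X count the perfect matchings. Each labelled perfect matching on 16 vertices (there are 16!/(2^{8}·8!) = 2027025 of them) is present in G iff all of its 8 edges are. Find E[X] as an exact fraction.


K_16 has 16!/(2^{8}·8!) = 2027025 labelled perfect matchings.
For each such perfect matching H, let X_H = 1 if all 8 edges of H are present in G. Then P[X_H = 1] = p^{8} = (1/8)^{8} = 1/16777216.
By linearity of expectation: E[X] = Σ_H E[X_H] = 2027025 · p^{8} = 2027025 · 1/16777216 = 2027025/16777216.
Numerically: E[X] ≈ 0.121.

E[X] = 2027025 · (1/8)^{8} = 2027025/16777216 ≈ 0.121.


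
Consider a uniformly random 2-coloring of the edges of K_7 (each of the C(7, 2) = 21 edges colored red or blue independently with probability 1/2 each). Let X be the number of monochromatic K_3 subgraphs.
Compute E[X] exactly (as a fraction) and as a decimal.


Let X = Σ_S X_S over the C(7, 3) = 35 subsets S of size 3, where X_S = 1 if the K_3 on S is monochromatic.
For a fixed S, the K_3 on S has C(3, 2) = 3 edges. P[all 3 edges red] = (1/2)^3, and likewise for blue, so P[monochromatic] = 2·(1/2)^3 = 2^{1 − 3} = 1/4.
Summing: E[X] = C(7, 3) · 2^{1 − 3} = 35 · 1/4 = 35/4.
Numerically: E[X] ≈ 8.750000.

E[X] = C(7,3)·2^(1−C(3,2)) = 35/4 ≈ 8.750000.


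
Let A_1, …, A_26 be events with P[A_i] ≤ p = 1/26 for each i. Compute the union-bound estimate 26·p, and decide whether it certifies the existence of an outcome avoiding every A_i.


Union bound: P[∪_{i=1}^{26} A_i] ≤ Σ_i P[A_i] ≤ 26·p = 26·(1/26) = 1.
Numerically: 1 ≈ 1.000.
Is 1 < 1? NO.
Since the bound 1 is ≥ 1, the union bound is uninformative here; it does NOT by itself certify existence.

26·p = 1 ≈ 1.000; existence NOT certified by the union bound.


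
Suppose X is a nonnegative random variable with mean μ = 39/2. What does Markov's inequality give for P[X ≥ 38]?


μ = E[X] = 39/2, a = 38.
Markov: P[X ≥ 38] ≤ μ/a = (39/2)/38 = 39/76.
Numerically: ≈ 0.513.
(Since a = 38 > μ = 19.500, the bound 39/76 is < 1 and informative.)

P[X ≥ 38] ≤ 39/76 ≈ 0.513.


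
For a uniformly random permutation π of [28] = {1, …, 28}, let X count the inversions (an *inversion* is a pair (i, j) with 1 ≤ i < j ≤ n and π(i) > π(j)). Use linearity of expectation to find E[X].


Write X = Σ X_I over the C(28, 2) = 378 pairs i < j, with X_I the indicator of one inversion.
There are 378 indicators.
For each fixed pair i < j, the values π(i) and π(j) are two distinct elements of {1, …, 28} in uniformly random order; by symmetry P[π(i) > π(j)] = 1/2.
By linearity: E[X] = 378 · (1/2) = C(28, 2) · (1/2) = 378/2 = 189 ≈ 189.000000.

E[X] = 189 = 189.000000.


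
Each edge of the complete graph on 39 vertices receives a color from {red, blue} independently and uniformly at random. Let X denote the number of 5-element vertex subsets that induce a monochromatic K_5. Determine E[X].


Let X = Σ_S X_S over the C(39, 5) = 575757 subsets S of size 5, where X_S = 1 if the K_5 on S is monochromatic.
For a fixed S, the K_5 on S has C(5, 2) = 10 edges. P[all 10 edges red] = (1/2)^10, and likewise for blue, so P[monochromatic] = 2·(1/2)^10 = 2^{1 − 10} = 1/512.
Summing: E[X] = C(39, 5) · 2^{1 − 10} = 575757 · 1/512 = 575757/512.
Numerically: E[X] ≈ 1124.525391.

E[X] = C(39,5)·2^(1−C(5,2)) = 575757/512 ≈ 1124.525391.


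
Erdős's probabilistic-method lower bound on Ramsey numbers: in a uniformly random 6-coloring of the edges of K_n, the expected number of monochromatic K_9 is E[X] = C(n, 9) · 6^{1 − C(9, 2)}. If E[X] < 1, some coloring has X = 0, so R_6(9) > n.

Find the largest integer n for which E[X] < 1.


We need C(n, 9) · 6^{1 − 36} < 1, i.e. C(n, 9) < 6^{36 − 1} = 1719070799748422591028658176.
Check values of n near the boundary:
  n = 4402: C(4402, 9) = 1696419745356657449393393700; 1696419745356657449393393700 < 1719070799748422591028658176? YES
  n = 4403: C(4403, 9) = 1699894433046281918452233150; 1699894433046281918452233150 < 1719070799748422591028658176? YES
  n = 4404: C(4404, 9) = 1703375445537161676647015880; 1703375445537161676647015880 < 1719070799748422591028658176? YES
  n = 4405: C(4405, 9) = 1706862792900636302463627150; 1706862792900636302463627150 < 1719070799748422591028658176? YES
  n = 4406: C(4406, 9) = 1710356485221788389505285700; 1710356485221788389505285700 < 1719070799748422591028658176? YES
  n = 4407: C(4407, 9) = 1713856532599459170657070050; 1713856532599459170657070050 < 1719070799748422591028658176? YES
  n = 4408: C(4408, 9) = 1717362945146264156457459600; 1717362945146264156457459600 < 1719070799748422591028658176? YES
  n = 4409: C(4409, 9) = 1720875732988608787686577131; 1720875732988608787686577131 < 1719070799748422591028658176? NO
  n = 4410: C(4410, 9) = 1724394906266704102180823710; 1724394906266704102180823710 < 1719070799748422591028658176? NO
  n = 4411: C(4411, 9) = 1727920475134582415883601405; 1727920475134582415883601405 < 1719070799748422591028658176? NO
The largest n with C(n, 9) < 1719070799748422591028658176 is n = 4408 (where E[X] = 35778394690547169926197075/35813974994758803979763712 ≈ 0.9990). Hence R_6(9) > 4408, i.e. R_6(9) ≥ 4409.

Largest n = 4408; hence R_6(9) > 4408.


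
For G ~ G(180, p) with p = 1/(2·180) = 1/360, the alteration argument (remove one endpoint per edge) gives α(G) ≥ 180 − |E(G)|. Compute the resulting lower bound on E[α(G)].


E[|E(G)|] = C(180, 2)·p = 16110 · (1/360) = 179/4.
E[α(G)] ≥ n − E[|E(G)|] = 180 − 179/4 = 541/4.
Numerically: ≈ 135.2500.
(This is only a lower bound; the true E[α(G)] may be larger.)

E[α(G)] ≥ 541/4 ≈ 135.2500.


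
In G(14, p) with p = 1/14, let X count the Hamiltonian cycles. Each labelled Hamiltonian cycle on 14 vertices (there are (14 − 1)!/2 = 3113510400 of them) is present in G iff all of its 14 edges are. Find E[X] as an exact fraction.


K_14 has (14 − 1)!/2 = 3113510400 labelled Hamiltonian cycles.
For each such Hamiltonian cycle H, let X_H = 1 if all 14 edges of H are present in G. Then P[X_H = 1] = p^{14} = (1/14)^{14} = 1/11112006825558016.
By linearity of expectation: E[X] = Σ_H E[X_H] = 3113510400 · p^{14} = 3113510400 · 1/11112006825558016 = 868725/3100448333024.
Numerically: E[X] ≈ 2.8e-07.

E[X] = 3113510400 · (1/14)^{14} = 868725/3100448333024 ≈ 2.8e-07.


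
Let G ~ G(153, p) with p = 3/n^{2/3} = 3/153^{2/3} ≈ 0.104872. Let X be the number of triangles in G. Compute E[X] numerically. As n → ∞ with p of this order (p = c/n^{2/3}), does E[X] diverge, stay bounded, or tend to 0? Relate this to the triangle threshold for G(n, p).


Number of potential triangles: C(153, 3) = 585276.
Each occurs with probability p³ ≈ (0.104872)³ ≈ 1.15340254e-03.
By linearity: E[X] = C(153, 3)·p³ ≈ 585276 · 1.15340254e-03 ≈ 675.058824.
Since α = 2/3 < 1, p = c/n^{2/3} ≫ 1/n is above the triangle threshold p ~ 1/n. Asymptotically E[X] ~ (c³/6)·n^{3(1−α)} = (3³/6)·n^{1} → ∞; triangles are abundant w.h.p.

E[X] ≈ 675.058824; in regime p = Θ(1/n^{2/3}) E[X] diverges (above the triangle threshold p ~ 1/n).


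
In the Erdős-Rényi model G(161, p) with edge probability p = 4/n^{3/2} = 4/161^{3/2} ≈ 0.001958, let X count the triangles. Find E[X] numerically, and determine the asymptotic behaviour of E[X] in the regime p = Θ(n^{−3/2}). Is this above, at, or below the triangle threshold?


Number of potential triangles: C(161, 3) = 682640.
Each occurs with probability p³ ≈ (0.001958)³ ≈ 7.506950e-09.
By linearity: E[X] = C(161, 3)·p³ ≈ 682640 · 7.506950e-09 ≈ 0.0051.
Since α = 3/2 > 1, p = c/n^{3/2} = o(1/n) is below the triangle threshold p ~ 1/n. Asymptotically E[X] ~ (c³/6)·n^{3(1−α)} = (4³/6)·n^{-1.5} → 0, so by Markov's inequality G has no triangles w.h.p.

E[X] ≈ 0.0051; in regime p = Θ(1/n^{3/2}) E[X] tends to 0 (below the triangle threshold p ~ 1/n).


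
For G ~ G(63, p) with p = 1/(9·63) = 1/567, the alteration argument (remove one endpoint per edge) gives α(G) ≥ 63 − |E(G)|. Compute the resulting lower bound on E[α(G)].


E[|E(G)|] = C(63, 2)·p = 1953 · (1/567) = 31/9.
E[α(G)] ≥ n − E[|E(G)|] = 63 − 31/9 = 536/9.
Numerically: ≈ 59.555556.
(This is only a lower bound; the true E[α(G)] may be larger.)

E[α(G)] ≥ 536/9 ≈ 59.555556.


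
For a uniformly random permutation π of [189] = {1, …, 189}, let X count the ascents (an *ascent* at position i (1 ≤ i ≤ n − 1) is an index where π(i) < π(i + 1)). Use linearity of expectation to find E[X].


Write X = Σ X_I over i = 1, …, 188, with X_I the indicator of one ascent.
There are 188 indicators.
For each fixed i, the pair (π(i), π(i+1)) is a uniformly random ordered pair of distinct values from {1, …, 189}; by symmetry P[π(i) < π(i+1)] = 1/2.
By linearity: E[X] = 188 · (1/2) = (189 − 1) · (1/2) = 94 ≈ 94.000.

E[X] = 94 = 94.000.


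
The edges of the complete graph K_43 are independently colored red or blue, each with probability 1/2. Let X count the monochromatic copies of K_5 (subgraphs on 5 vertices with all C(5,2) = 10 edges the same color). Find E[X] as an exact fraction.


Let X = Σ_S X_S over the C(43, 5) = 962598 subsets S of size 5, where X_S = 1 if the K_5 on S is monochromatic.
For a fixed S, the K_5 on S has C(5, 2) = 10 edges. P[all 10 edges red] = (1/2)^10, and likewise for blue, so P[monochromatic] = 2·(1/2)^10 = 2^{1 − 10} = 1/512.
Summing: E[X] = C(43, 5) · 2^{1 − 10} = 962598 · 1/512 = 481299/256.
Numerically: E[X] ≈ 1880.074.

E[X] = C(43,5)·2^(1−C(5,2)) = 481299/256 ≈ 1880.074.


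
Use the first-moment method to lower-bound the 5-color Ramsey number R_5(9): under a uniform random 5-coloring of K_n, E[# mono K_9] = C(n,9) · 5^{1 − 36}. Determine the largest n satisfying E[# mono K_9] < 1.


We need C(n, 9) · 5^{1 − 36} < 1, i.e. C(n, 9) < 5^{36 − 1} = 2910383045673370361328125.
Check values of n near the boundary:
  n = 2170: C(2170, 9) = 2891746779868845075610510; 2891746779868845075610510 < 2910383045673370361328125? YES
  n = 2171: C(2171, 9) = 2903784578674959601827205; 2903784578674959601827205 < 2910383045673370361328125? YES
  n = 2172: C(2172, 9) = 2915866900084148060642020; 2915866900084148060642020 < 2910383045673370361328125? NO
  n = 2173: C(2173, 9) = 2927993888115921319674265; 2927993888115921319674265 < 2910383045673370361328125? NO
  n = 2174: C(2174, 9) = 2940165687188920530702934; 2940165687188920530702934 < 2910383045673370361328125? NO
The largest n with C(n, 9) < 2910383045673370361328125 is n = 2171 (where E[X] = 580756915734991920365441/582076609134674072265625 ≈ 0.997733). Hence R_5(9) > 2171, i.e. R_5(9) ≥ 2172.

Largest n = 2171; hence R_5(9) > 2171.


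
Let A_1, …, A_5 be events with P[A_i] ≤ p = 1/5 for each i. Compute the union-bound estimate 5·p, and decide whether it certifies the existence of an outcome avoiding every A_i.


Union bound: P[∪_{i=1}^{5} A_i] ≤ Σ_i P[A_i] ≤ 5·p = 5·(1/5) = 1.
Numerically: 1 ≈ 1.000000.
Is 1 < 1? NO.
Since the bound 1 is ≥ 1, the union bound is uninformative here; it does NOT by itself certify existence.

5·p = 1 ≈ 1.000000; existence NOT certified by the union bound.


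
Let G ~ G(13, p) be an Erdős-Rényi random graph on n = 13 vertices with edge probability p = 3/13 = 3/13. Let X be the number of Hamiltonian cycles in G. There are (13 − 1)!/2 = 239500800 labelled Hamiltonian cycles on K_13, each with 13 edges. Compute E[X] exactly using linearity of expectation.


K_13 has (13 − 1)!/2 = 239500800 labelled Hamiltonian cycles.
For each such Hamiltonian cycle H, let X_H = 1 if all 13 edges of H are present in G. Then P[X_H = 1] = p^{13} = (3/13)^{13} = 1594323/302875106592253.
Summing the indicators: E[X] = Σ_H E[X_H] = 239500800 · p^{13} = 239500800 · 1594323/302875106592253 = 381841633958400/302875106592253.
Numerically: E[X] ≈ 1.2607.

E[X] = 239500800 · (3/13)^{13} = 381841633958400/302875106592253 ≈ 1.2607.


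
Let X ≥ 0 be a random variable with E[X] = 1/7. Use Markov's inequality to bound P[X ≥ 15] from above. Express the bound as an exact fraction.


μ = E[X] = 1/7, a = 15.
Markov: P[X ≥ 15] ≤ μ/a = (1/7)/15 = 1/105.
Numerically: ≈ 0.0095.
(Since a = 15 > μ = 0.1429, the bound 1/105 is < 1 and informative.)

P[X ≥ 15] ≤ 1/105 ≈ 0.0095.


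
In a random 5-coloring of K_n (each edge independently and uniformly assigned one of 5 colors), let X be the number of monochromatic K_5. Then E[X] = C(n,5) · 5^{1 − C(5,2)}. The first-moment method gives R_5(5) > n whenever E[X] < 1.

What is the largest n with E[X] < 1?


We need C(n, 5) · 5^{1 − 10} < 1, i.e. C(n, 5) < 5^{10 − 1} = 1953125.
Check values of n near the boundary:
  n = 47: C(47, 5) = 1533939; 1533939 < 1953125? YES
  n = 48: C(48, 5) = 1712304; 1712304 < 1953125? YES
  n = 49: C(49, 5) = 1906884; 1906884 < 1953125? YES
  n = 50: C(50, 5) = 2118760; 2118760 < 1953125? NO
  n = 51: C(51, 5) = 2349060; 2349060 < 1953125? NO
  n = 52: C(52, 5) = 2598960; 2598960 < 1953125? NO
The largest n with C(n, 5) < 1953125 is n = 49 (where E[X] = 1906884/1953125 ≈ 0.97632). Hence R_5(5) > 49, i.e. R_5(5) ≥ 50.

Largest n = 49; hence R_5(5) > 49.


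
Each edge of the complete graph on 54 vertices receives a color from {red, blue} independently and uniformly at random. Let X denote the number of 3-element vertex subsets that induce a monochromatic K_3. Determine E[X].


Let X = Σ_S X_S over the C(54, 3) = 24804 subsets S of size 3, where X_S = 1 if the K_3 on S is monochromatic.
For a fixed S, the K_3 on S has C(3, 2) = 3 edges. P[all 3 edges red] = (1/2)^3, and likewise for blue, so P[monochromatic] = 2·(1/2)^3 = 2^{1 − 3} = 1/4.
By linearity of expectation: E[X] = C(54, 3) · 2^{1 − 3} = 24804 · 1/4 = 6201.
Numerically: E[X] ≈ 6201.000.

E[X] = C(54,3)·2^(1−C(3,2)) = 6201 ≈ 6201.000.


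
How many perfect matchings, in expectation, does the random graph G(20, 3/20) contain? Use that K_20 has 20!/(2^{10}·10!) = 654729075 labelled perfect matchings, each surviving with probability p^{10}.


K_20 has 20!/(2^{10}·10!) = 654729075 labelled perfect matchings.
For each such perfect matching H, let X_H = 1 if all 10 edges of H are present in G. Then P[X_H = 1] = p^{10} = (3/20)^{10} = 59049/10240000000000.
Summing the indicators: E[X] = Σ_H E[X_H] = 654729075 · p^{10} = 654729075 · 59049/10240000000000 = 1546443885987/409600000000.
Numerically: E[X] ≈ 3.7755.

E[X] = 654729075 · (3/20)^{10} = 1546443885987/409600000000 ≈ 3.7755.


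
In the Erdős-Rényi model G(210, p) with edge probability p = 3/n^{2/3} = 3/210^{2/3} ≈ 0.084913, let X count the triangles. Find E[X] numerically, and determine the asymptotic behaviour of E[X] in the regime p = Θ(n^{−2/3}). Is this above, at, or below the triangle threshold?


Number of potential triangles: C(210, 3) = 1521520.
Each occurs with probability p³ ≈ (0.084913)³ ≈ 6.1224490e-04.
By linearity: E[X] = C(210, 3)·p³ ≈ 1521520 · 6.1224490e-04 ≈ 931.54286.
Since α = 2/3 < 1, p = c/n^{2/3} ≫ 1/n is above the triangle threshold p ~ 1/n. Asymptotically E[X] ~ (c³/6)·n^{3(1−α)} = (3³/6)·n^{1} → ∞; triangles are abundant w.h.p.

E[X] ≈ 931.54286; in regime p = Θ(1/n^{2/3}) E[X] diverges (above the triangle threshold p ~ 1/n).


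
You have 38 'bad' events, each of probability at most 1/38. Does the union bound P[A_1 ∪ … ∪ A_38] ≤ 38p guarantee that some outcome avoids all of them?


Union bound: P[∪_{i=1}^{38} A_i] ≤ Σ_i P[A_i] ≤ 38·p = 38·(1/38) = 1.
Numerically: 1 ≈ 1.0000000.
Is 1 < 1? NO.
Since the bound 1 is ≥ 1, the union bound is uninformative here; it does NOT by itself certify existence.

38·p = 1 ≈ 1.0000000; existence NOT certified by the union bound.
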